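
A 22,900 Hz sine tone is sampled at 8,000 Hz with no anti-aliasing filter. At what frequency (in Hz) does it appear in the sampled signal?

Nyquist = 8,000/2 = 4,000 Hz; 22,900 Hz exceeds it.
Alias = |22,900 − 3×8,000| = |22,900 − 24,000| = 1,100 Hz.

1,100 Hz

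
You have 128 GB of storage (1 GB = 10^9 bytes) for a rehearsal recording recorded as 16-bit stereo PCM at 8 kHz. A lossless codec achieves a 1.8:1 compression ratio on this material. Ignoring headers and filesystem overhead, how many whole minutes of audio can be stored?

Uncompressed byte rate = 8,000 × 2 × 2 = 32,000 bytes/s.
After 1.8:1 compression, effective rate ≈ 17777.78 bytes/s.
Capacity = 128 × 1,000,000,000 = 128,000,000,000 bytes.
128,000,000,000 / effective rate ≈ 7200000 s → 120,000 minutes.

120,000 minutes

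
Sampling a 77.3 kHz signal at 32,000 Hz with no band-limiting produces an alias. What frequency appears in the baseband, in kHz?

Nyquist = 32,000/2 = 16,000 Hz; 77,300 Hz exceeds it.
Alias = |77,300 − 2×32,000| = |77,300 − 64,000| = 13,300 Hz = 13.3 kHz.

13.3 kHz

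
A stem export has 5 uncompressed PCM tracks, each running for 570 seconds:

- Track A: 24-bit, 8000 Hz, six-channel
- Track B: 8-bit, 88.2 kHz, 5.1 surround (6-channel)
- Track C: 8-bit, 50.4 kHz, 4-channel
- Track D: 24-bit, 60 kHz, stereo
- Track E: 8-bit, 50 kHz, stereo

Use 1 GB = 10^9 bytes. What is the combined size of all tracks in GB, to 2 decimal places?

Track A: 8,000 × 570 × 3 × 6 = 82,080,000 bytes.
Track B: 88,200 × 570 × 1 × 6 = 301,644,000 bytes.
Track C: 50,400 × 570 × 1 × 4 = 114,912,000 bytes.
Track D: 60,000 × 570 × 3 × 2 = 205,200,000 bytes.
Track E: 50,000 × 570 × 1 × 2 = 57,000,000 bytes.
Total = 760,836,000 bytes = 0.76 GB.

0.76 GB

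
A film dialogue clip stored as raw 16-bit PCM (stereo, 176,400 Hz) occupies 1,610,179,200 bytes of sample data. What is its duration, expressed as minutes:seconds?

Byte rate = 176,400 × 2 × 2 = 705,600 bytes/s.
Duration = 1,610,179,200 / 705,600 = 2,282 s.
2,282 s = 38:02.

38:02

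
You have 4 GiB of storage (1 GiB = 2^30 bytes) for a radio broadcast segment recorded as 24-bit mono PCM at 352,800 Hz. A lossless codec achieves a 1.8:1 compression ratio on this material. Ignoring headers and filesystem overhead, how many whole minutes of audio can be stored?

121 minutes

Uncompressed byte rate = 352,800 × 3 × 1 = 1,058,400 bytes/s.
After 1.8:1 compression, effective rate ≈ 588000 bytes/s.
Capacity = 4 × 1,073,741,824 = 4,294,967,296 bytes.
4,294,967,296 / effective rate ≈ 7304.37 s → 121 minutes.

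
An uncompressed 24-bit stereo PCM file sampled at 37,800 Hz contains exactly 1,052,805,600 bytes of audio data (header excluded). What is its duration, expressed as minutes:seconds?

Byte rate = 37,800 × 3 × 2 = 226,800 bytes/s.
Duration = 1,052,805,600 / 226,800 = 4,642 s.
4,642 s = 77:22.

77:22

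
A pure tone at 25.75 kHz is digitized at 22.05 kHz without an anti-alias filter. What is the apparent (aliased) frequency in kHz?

3.7 kHz

Nyquist = 22,050/2 = 11,025 Hz; 25,750 Hz exceeds it.
Alias = |25,750 − 1×22,050| = |25,750 − 22,050| = 3,700 Hz = 3.7 kHz.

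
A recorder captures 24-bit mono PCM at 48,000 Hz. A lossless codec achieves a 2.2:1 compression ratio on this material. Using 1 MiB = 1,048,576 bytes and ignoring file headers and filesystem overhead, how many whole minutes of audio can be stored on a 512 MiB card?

Uncompressed byte rate = 48,000 × 3 × 1 = 144,000 bytes/s.
After 2.2:1 compression, effective rate ≈ 65454.55 bytes/s.
Capacity = 512 × 1,048,576 = 536,870,912 bytes.
536,870,912 / effective rate ≈ 8202.19 s → 136 minutes.

136 minutes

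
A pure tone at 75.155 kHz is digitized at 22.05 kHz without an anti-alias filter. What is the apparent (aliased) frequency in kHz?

Nyquist = 22,050/2 = 11,025 Hz; 75,155 Hz exceeds it.
Alias = |75,155 − 3×22,050| = |75,155 − 66,150| = 9,005 Hz = 9.005 kHz.

9.005 kHz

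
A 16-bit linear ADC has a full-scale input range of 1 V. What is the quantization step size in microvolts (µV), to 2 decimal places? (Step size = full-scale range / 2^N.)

15.26 µV

1 V / 2^16 = 1 / 65,536 V = 15.26 µV.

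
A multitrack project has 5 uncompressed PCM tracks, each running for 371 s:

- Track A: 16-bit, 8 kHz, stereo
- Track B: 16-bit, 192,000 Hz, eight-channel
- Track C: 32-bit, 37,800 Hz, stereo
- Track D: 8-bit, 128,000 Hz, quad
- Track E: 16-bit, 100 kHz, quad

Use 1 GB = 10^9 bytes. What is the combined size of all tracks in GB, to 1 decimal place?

1.8 GB

Track A: 8,000 × 371 × 2 × 2 = 11,872,000 bytes.
Track B: 192,000 × 371 × 2 × 8 = 1,139,712,000 bytes.
Track C: 37,800 × 371 × 4 × 2 = 112,190,400 bytes.
Track D: 128,000 × 371 × 1 × 4 = 189,952,000 bytes.
Track E: 100,000 × 371 × 2 × 4 = 296,800,000 bytes.
Total = 1,750,526,400 bytes = 1.8 GB.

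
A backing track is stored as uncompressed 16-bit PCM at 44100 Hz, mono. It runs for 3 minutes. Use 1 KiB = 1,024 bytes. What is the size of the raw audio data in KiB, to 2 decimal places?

15503.91 KiB

Duration = 3 minutes = 180 s.
Bytes = 44,100 samples/s × 180 s × 2 bytes/sample × 1 ch = 15,876,000 bytes.
15,876,000 / 1,024 = 15503.91 KiB.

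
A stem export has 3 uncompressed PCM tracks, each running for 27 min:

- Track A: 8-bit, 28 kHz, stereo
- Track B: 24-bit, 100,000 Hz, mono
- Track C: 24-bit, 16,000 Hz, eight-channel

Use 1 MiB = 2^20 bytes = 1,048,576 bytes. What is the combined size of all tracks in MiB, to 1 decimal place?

27 min = 1,620 s.
Track A: 28,000 × 1,620 × 1 × 2 = 90,720,000 bytes.
Track B: 100,000 × 1,620 × 3 × 1 = 486,000,000 bytes.
Track C: 16,000 × 1,620 × 3 × 8 = 622,080,000 bytes.
Total = 1,198,800,000 bytes = 1143.3 MiB.

1143.3 MiB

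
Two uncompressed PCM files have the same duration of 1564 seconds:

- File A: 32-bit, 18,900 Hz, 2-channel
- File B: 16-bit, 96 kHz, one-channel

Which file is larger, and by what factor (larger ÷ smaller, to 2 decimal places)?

File A: 18,900 × 4 × 2 = 151,200 bytes/s.
File B: 96,000 × 2 × 1 = 192,000 bytes/s.
File B is larger; ratio = 300,288,000 / 236,476,800 = 1.27.

File B, by a factor of 1.27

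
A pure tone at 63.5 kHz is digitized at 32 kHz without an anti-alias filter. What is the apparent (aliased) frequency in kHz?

0.5 kHz

Nyquist = 32,000/2 = 16,000 Hz; 63,500 Hz exceeds it.
Alias = |63,500 − 2×32,000| = |63,500 − 64,000| = 500 Hz = 0.5 kHz.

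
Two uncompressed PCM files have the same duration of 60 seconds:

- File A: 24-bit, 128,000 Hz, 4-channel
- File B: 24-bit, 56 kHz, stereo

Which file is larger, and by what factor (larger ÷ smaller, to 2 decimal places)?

File A: 128,000 × 3 × 4 = 1,536,000 bytes/s.
File B: 56,000 × 3 × 2 = 336,000 bytes/s.
File A is larger; ratio = 92,160,000 / 20,160,000 = 4.57.

File A, by a factor of 4.57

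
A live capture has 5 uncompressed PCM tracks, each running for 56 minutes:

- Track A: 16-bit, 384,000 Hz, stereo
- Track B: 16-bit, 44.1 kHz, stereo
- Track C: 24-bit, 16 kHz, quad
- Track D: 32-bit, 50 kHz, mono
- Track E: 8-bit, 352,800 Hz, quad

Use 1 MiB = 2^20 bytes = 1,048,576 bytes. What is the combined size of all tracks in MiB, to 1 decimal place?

11265.2 MiB

56 minutes = 3,360 s.
Track A: 384,000 × 3,360 × 2 × 2 = 5,160,960,000 bytes.
Track B: 44,100 × 3,360 × 2 × 2 = 592,704,000 bytes.
Track C: 16,000 × 3,360 × 3 × 4 = 645,120,000 bytes.
Track D: 50,000 × 3,360 × 4 × 1 = 672,000,000 bytes.
Track E: 352,800 × 3,360 × 1 × 4 = 4,741,632,000 bytes.
Total = 11,812,416,000 bytes = 11265.2 MiB.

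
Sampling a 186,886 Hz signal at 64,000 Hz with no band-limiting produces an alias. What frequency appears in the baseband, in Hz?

5,114 Hz

Nyquist = 64,000/2 = 32,000 Hz; 186,886 Hz exceeds it.
Alias = |186,886 − 3×64,000| = |186,886 − 192,000| = 5,114 Hz.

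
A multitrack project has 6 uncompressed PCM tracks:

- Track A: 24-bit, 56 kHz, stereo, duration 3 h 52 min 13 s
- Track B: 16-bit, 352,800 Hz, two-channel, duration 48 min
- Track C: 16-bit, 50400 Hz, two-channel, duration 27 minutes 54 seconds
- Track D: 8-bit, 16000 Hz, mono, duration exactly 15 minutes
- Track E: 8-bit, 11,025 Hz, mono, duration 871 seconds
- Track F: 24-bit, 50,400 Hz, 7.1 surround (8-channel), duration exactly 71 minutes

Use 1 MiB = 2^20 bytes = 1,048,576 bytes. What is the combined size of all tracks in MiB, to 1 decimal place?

13599.5 MiB

Track A: 3 h 52 min 13 s = 13,933 s; 56,000 × 13,933 × 3 × 2 = 4,681,488,000 bytes.
Track B: 48 min = 2,880 s; 352,800 × 2,880 × 2 × 2 = 4,064,256,000 bytes.
Track C: 27 minutes 54 seconds = 1,674 s; 50,400 × 1,674 × 2 × 2 = 337,478,400 bytes.
Track D: exactly 15 minutes = 900 s; 16,000 × 900 × 1 × 1 = 14,400,000 bytes.
Track E: 11,025 × 871 × 1 × 1 = 9,602,775 bytes.
Track F: exactly 71 minutes = 4,260 s; 50,400 × 4,260 × 3 × 8 = 5,152,896,000 bytes.
Total = 14,260,121,175 bytes = 13599.5 MiB.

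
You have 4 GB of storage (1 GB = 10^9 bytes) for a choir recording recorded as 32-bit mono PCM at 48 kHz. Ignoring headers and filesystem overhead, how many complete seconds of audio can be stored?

Uncompressed byte rate = 48,000 × 4 × 1 = 192,000 bytes/s.
Capacity = 4 × 1,000,000,000 = 4,000,000,000 bytes.
4,000,000,000 / 192,000 ≈ 20833.33 s → 20,833 seconds.

20,833 seconds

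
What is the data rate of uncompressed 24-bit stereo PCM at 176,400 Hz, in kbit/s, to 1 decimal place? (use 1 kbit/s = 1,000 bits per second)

8467.2 kbit/s

Bit rate = 176,400 × 24 × 2 = 8,467,200 bits/s.
= 8467.2 kbit/s.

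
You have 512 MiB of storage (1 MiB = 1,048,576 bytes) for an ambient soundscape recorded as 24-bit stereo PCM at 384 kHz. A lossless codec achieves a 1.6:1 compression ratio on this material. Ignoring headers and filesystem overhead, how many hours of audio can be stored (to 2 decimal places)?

Uncompressed byte rate = 384,000 × 3 × 2 = 2,304,000 bytes/s.
After 1.6:1 compression, effective rate ≈ 1440000 bytes/s.
Capacity = 512 × 1,048,576 = 536,870,912 bytes.
536,870,912 / effective rate ≈ 372.83 s → 0.10 hours.

0.10 hours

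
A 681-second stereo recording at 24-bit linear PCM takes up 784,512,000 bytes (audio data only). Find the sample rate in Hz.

192,000 Hz

Bytes = sample_rate × seconds × bytes_per_sample × channels.
sample_rate = 784,512,000 / (681 × 3 × 2) = 784,512,000 / 4,086 = 192,000 Hz.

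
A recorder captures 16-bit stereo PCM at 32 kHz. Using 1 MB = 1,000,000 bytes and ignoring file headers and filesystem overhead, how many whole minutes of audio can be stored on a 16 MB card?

2 minutes

Uncompressed byte rate = 32,000 × 2 × 2 = 128,000 bytes/s.
Capacity = 16 × 1,000,000 = 16,000,000 bytes.
16,000,000 / 128,000 ≈ 125 s → 2 minutes.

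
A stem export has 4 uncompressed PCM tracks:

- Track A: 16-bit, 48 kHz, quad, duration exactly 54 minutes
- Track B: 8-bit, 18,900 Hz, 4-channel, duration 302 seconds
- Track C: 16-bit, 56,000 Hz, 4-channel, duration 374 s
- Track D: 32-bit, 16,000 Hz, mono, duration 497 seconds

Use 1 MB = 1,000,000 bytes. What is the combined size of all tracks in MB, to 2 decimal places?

Track A: exactly 54 minutes = 3,240 s; 48,000 × 3,240 × 2 × 4 = 1,244,160,000 bytes.
Track B: 18,900 × 302 × 1 × 4 = 22,831,200 bytes.
Track C: 56,000 × 374 × 2 × 4 = 167,552,000 bytes.
Track D: 16,000 × 497 × 4 × 1 = 31,808,000 bytes.
Total = 1,466,351,200 bytes = 1466.35 MB.

1466.35 MB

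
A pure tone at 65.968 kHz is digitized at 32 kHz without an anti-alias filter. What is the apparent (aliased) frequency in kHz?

1.968 kHz

Nyquist = 32,000/2 = 16,000 Hz; 65,968 Hz exceeds it.
Alias = |65,968 − 2×32,000| = |65,968 − 64,000| = 1,968 Hz = 1.968 kHz.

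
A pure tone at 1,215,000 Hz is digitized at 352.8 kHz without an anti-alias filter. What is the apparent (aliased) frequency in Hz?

Nyquist = 352,800/2 = 176,400 Hz; 1,215,000 Hz exceeds it.
Alias = |1,215,000 − 3×352,800| = |1,215,000 − 1,058,400| = 156,600 Hz.

156,600 Hz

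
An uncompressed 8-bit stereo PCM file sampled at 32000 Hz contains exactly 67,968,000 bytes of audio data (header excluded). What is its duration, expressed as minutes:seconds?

17:42

Byte rate = 32,000 × 1 × 2 = 64,000 bytes/s.
Duration = 67,968,000 / 64,000 = 1,062 s.
1,062 s = 17:42.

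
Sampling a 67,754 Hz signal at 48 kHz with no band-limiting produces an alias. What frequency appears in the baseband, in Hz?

19,754 Hz

Nyquist = 48,000/2 = 24,000 Hz; 67,754 Hz exceeds it.
Alias = |67,754 − 1×48,000| = |67,754 − 48,000| = 19,754 Hz.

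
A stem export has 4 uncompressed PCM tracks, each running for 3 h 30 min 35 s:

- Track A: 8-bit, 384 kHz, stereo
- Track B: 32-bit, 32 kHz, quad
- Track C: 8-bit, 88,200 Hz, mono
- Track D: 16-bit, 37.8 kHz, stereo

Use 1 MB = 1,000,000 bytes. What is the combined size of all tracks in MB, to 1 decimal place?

19197.6 MB

3 h 30 min 35 s = 12,635 s.
Track A: 384,000 × 12,635 × 1 × 2 = 9,703,680,000 bytes.
Track B: 32,000 × 12,635 × 4 × 4 = 6,469,120,000 bytes.
Track C: 88,200 × 12,635 × 1 × 1 = 1,114,407,000 bytes.
Track D: 37,800 × 12,635 × 2 × 2 = 1,910,412,000 bytes.
Total = 19,197,619,000 bytes = 19197.6 MB.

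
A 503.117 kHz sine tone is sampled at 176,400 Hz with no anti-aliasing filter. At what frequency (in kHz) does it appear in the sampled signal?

26.083 kHz

Nyquist = 176,400/2 = 88,200 Hz; 503,117 Hz exceeds it.
Alias = |503,117 − 3×176,400| = |503,117 − 529,200| = 26,083 Hz = 26.083 kHz.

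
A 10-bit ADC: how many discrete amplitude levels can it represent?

1,024 levels

2^10 = 1,024.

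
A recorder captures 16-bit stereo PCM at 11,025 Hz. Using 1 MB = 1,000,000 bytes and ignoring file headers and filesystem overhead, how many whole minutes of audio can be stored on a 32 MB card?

12 minutes

Uncompressed byte rate = 11,025 × 2 × 2 = 44,100 bytes/s.
Capacity = 32 × 1,000,000 = 32,000,000 bytes.
32,000,000 / 44,100 ≈ 725.62 s → 12 minutes.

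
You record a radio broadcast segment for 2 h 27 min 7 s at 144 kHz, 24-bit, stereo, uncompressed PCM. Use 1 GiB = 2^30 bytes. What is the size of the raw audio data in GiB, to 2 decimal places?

Duration = 2 h 27 min 7 s = 8,827 s.
Bytes = 144,000 samples/s × 8,827 s × 3 bytes/sample × 2 ch = 7,626,528,000 bytes.
7,626,528,000 / 1,073,741,824 = 7.10 GiB.

7.10 GiB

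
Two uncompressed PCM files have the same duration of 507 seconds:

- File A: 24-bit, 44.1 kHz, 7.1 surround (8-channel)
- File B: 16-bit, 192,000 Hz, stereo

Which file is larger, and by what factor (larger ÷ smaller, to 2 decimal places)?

File A, by a factor of 1.38

File A: 44,100 × 3 × 8 = 1,058,400 bytes/s.
File B: 192,000 × 2 × 2 = 768,000 bytes/s.
File A is larger; ratio = 536,608,800 / 389,376,000 = 1.38.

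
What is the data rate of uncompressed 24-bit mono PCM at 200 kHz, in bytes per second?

600,000 bytes/s

Bit rate = 200,000 × 24 × 1 = 4,800,000 bits/s.
4,800,000 / 8 = 600,000 bytes/s.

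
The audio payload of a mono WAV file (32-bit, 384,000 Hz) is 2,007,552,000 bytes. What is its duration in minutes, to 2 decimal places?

21.78 minutes

Byte rate = 384,000 × 4 × 1 = 1,536,000 bytes/s.
Duration = 2,007,552,000 / 1,536,000 = 1,307 s.
1,307 s / 60 = 21.78 minutes.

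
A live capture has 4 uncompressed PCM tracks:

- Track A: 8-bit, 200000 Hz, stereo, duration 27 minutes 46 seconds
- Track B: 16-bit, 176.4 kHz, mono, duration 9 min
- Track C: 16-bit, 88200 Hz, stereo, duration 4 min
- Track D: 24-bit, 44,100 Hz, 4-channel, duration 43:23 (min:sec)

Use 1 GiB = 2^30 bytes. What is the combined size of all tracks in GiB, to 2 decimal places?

Track A: 27 minutes 46 seconds = 1,666 s; 200,000 × 1,666 × 1 × 2 = 666,400,000 bytes.
Track B: 9 min = 540 s; 176,400 × 540 × 2 × 1 = 190,512,000 bytes.
Track C: 4 min = 240 s; 88,200 × 240 × 2 × 2 = 84,672,000 bytes.
Track D: 43:23 (min:sec) = 2,603 s; 44,100 × 2,603 × 3 × 4 = 1,377,507,600 bytes.
Total = 2,319,091,600 bytes = 2.16 GiB.

2.16 GiB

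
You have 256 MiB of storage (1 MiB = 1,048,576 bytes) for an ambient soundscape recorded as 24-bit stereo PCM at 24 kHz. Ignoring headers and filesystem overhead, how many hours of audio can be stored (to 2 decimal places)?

Uncompressed byte rate = 24,000 × 3 × 2 = 144,000 bytes/s.
Capacity = 256 × 1,048,576 = 268,435,456 bytes.
268,435,456 / 144,000 ≈ 1864.14 s → 0.52 hours.

0.52 hours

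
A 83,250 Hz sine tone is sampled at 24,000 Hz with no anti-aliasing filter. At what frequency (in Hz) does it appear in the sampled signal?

11,250 Hz

Nyquist = 24,000/2 = 12,000 Hz; 83,250 Hz exceeds it.
Alias = |83,250 − 3×24,000| = |83,250 − 72,000| = 11,250 Hz.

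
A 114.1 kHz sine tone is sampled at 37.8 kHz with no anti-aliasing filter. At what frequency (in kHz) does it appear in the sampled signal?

Nyquist = 37,800/2 = 18,900 Hz; 114,100 Hz exceeds it.
Alias = |114,100 − 3×37,800| = |114,100 − 113,400| = 700 Hz = 0.7 kHz.

0.7 kHz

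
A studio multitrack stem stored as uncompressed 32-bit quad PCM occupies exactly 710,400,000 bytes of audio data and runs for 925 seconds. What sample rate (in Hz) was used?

48,000 Hz

Bytes = sample_rate × seconds × bytes_per_sample × channels.
sample_rate = 710,400,000 / (925 × 4 × 4) = 710,400,000 / 14,800 = 48,000 Hz.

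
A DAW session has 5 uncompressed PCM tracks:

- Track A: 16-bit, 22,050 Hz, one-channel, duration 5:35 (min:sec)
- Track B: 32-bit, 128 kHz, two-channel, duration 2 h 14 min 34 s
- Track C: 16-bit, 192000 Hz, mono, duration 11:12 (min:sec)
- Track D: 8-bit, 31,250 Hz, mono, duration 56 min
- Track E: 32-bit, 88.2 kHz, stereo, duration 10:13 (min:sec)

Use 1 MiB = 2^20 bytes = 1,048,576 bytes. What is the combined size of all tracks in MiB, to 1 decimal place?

8657.6 MiB

Track A: 5:35 (min:sec) = 335 s; 22,050 × 335 × 2 × 1 = 14,773,500 bytes.
Track B: 2 h 14 min 34 s = 8,074 s; 128,000 × 8,074 × 4 × 2 = 8,267,776,000 bytes.
Track C: 11:12 (min:sec) = 672 s; 192,000 × 672 × 2 × 1 = 258,048,000 bytes.
Track D: 56 min = 3,360 s; 31,250 × 3,360 × 1 × 1 = 105,000,000 bytes.
Track E: 10:13 (min:sec) = 613 s; 88,200 × 613 × 4 × 2 = 432,532,800 bytes.
Total = 9,078,130,300 bytes = 8657.6 MiB.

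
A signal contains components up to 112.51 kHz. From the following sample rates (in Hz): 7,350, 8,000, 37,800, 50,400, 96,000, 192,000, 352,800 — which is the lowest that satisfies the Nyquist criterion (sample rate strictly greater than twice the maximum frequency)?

Need sample rate > 2 × 112,510 = 225,020 Hz.
Lowest listed rate above 225,020 Hz is 352,800 Hz.

352,800 Hz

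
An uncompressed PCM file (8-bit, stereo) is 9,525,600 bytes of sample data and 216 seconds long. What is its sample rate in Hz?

Bytes = sample_rate × seconds × bytes_per_sample × channels.
sample_rate = 9,525,600 / (216 × 1 × 2) = 9,525,600 / 432 = 22,050 Hz.

22,050 Hz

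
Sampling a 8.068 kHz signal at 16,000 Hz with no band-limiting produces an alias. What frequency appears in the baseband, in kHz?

7.932 kHz

Nyquist = 16,000/2 = 8,000 Hz; 8,068 Hz exceeds it.
Alias = |8,068 − 1×16,000| = |8,068 − 16,000| = 7,932 Hz = 7.932 kHz.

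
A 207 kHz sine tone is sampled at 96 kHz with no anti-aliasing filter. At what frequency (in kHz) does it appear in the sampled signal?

15 kHz

Nyquist = 96,000/2 = 48,000 Hz; 207,000 Hz exceeds it.
Alias = |207,000 − 2×96,000| = |207,000 − 192,000| = 15,000 Hz = 15 kHz.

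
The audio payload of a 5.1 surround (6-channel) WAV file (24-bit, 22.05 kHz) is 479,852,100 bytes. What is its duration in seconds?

1,209 seconds

Byte rate = 22,050 × 3 × 6 = 396,900 bytes/s.
Duration = 479,852,100 / 396,900 = 1,209 s.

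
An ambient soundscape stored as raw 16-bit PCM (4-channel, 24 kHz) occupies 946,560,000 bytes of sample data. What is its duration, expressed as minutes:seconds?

Byte rate = 24,000 × 2 × 4 = 192,000 bytes/s.
Duration = 946,560,000 / 192,000 = 4,930 s.
4,930 s = 82:10.

82:10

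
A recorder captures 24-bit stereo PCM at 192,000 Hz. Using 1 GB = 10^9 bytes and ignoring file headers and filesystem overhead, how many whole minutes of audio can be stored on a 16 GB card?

231 minutes

Uncompressed byte rate = 192,000 × 3 × 2 = 1,152,000 bytes/s.
Capacity = 16 × 1,000,000,000 = 16,000,000,000 bytes.
16,000,000,000 / 1,152,000 ≈ 13888.89 s → 231 minutes.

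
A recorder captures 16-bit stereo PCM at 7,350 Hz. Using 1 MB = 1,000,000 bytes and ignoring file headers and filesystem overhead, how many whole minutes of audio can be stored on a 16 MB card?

9 minutes

Uncompressed byte rate = 7,350 × 2 × 2 = 29,400 bytes/s.
Capacity = 16 × 1,000,000 = 16,000,000 bytes.
16,000,000 / 29,400 ≈ 544.22 s → 9 minutes.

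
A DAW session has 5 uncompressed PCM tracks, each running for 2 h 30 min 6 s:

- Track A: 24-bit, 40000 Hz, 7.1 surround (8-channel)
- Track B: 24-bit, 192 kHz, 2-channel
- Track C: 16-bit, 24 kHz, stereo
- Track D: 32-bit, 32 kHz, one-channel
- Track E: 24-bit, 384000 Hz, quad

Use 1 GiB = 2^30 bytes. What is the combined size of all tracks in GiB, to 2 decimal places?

2 h 30 min 6 s = 9,006 s.
Track A: 40,000 × 9,006 × 3 × 8 = 8,645,760,000 bytes.
Track B: 192,000 × 9,006 × 3 × 2 = 10,374,912,000 bytes.
Track C: 24,000 × 9,006 × 2 × 2 = 864,576,000 bytes.
Track D: 32,000 × 9,006 × 4 × 1 = 1,152,768,000 bytes.
Track E: 384,000 × 9,006 × 3 × 4 = 41,499,648,000 bytes.
Total = 62,537,664,000 bytes = 58.24 GiB.

58.24 GiB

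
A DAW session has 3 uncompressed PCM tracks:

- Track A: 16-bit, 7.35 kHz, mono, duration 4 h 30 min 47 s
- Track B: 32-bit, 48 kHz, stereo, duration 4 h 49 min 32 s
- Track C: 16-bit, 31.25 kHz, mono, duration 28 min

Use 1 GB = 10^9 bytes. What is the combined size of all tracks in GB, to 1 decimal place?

7.0 GB

Track A: 4 h 30 min 47 s = 16,247 s; 7,350 × 16,247 × 2 × 1 = 238,830,900 bytes.
Track B: 4 h 49 min 32 s = 17,372 s; 48,000 × 17,372 × 4 × 2 = 6,670,848,000 bytes.
Track C: 28 min = 1,680 s; 31,250 × 1,680 × 2 × 1 = 105,000,000 bytes.
Total = 7,014,678,900 bytes = 7.0 GB.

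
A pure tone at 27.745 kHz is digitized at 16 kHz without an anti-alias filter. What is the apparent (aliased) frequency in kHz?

Nyquist = 16,000/2 = 8,000 Hz; 27,745 Hz exceeds it.
Alias = |27,745 − 2×16,000| = |27,745 − 32,000| = 4,255 Hz = 4.255 kHz.

4.255 kHz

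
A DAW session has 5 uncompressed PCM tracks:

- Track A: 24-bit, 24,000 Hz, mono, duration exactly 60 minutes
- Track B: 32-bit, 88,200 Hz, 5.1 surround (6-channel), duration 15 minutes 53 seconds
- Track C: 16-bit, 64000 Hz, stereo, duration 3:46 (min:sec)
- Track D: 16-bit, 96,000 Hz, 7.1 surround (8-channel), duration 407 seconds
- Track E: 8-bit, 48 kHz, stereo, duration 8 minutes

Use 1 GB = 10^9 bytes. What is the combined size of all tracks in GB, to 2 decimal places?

Track A: exactly 60 minutes = 3,600 s; 24,000 × 3,600 × 3 × 1 = 259,200,000 bytes.
Track B: 15 minutes 53 seconds = 953 s; 88,200 × 953 × 4 × 6 = 2,017,310,400 bytes.
Track C: 3:46 (min:sec) = 226 s; 64,000 × 226 × 2 × 2 = 57,856,000 bytes.
Track D: 96,000 × 407 × 2 × 8 = 625,152,000 bytes.
Track E: 8 minutes = 480 s; 48,000 × 480 × 1 × 2 = 46,080,000 bytes.
Total = 3,005,598,400 bytes = 3.01 GB.

3.01 GB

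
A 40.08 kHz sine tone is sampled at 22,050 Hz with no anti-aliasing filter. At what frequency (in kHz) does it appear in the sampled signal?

4.02 kHz

Nyquist = 22,050/2 = 11,025 Hz; 40,080 Hz exceeds it.
Alias = |40,080 − 2×22,050| = |40,080 − 44,100| = 4,020 Hz = 4.02 kHz.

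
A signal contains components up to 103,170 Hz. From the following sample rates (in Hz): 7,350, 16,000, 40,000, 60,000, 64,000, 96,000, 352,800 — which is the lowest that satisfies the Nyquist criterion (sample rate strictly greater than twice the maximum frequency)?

Need sample rate > 2 × 103,170 = 206,340 Hz.
Lowest listed rate above 206,340 Hz is 352,800 Hz.

352,800 Hz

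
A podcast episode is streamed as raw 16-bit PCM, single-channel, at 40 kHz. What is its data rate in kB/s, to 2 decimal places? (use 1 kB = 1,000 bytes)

Bit rate = 40,000 × 16 × 1 = 640,000 bits/s.
640,000 / 8 = 80,000 B/s = 80.00 kB/s.

80.00 kB/s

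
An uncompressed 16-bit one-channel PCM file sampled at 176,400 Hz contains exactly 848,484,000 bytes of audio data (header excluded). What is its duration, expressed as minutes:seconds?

40:05

Byte rate = 176,400 × 2 × 1 = 352,800 bytes/s.
Duration = 848,484,000 / 352,800 = 2,405 s.
2,405 s = 40:05.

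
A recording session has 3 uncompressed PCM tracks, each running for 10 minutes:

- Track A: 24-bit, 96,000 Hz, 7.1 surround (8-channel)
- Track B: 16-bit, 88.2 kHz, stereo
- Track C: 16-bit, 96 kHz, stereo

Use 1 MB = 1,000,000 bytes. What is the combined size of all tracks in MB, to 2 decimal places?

1824.48 MB

10 minutes = 600 s.
Track A: 96,000 × 600 × 3 × 8 = 1,382,400,000 bytes.
Track B: 88,200 × 600 × 2 × 2 = 211,680,000 bytes.
Track C: 96,000 × 600 × 2 × 2 = 230,400,000 bytes.
Total = 1,824,480,000 bytes = 1824.48 MB.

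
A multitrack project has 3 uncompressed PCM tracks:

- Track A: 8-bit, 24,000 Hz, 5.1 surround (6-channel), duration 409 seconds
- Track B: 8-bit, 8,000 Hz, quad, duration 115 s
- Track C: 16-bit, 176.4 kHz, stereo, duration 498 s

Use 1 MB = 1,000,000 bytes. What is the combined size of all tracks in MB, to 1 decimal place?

414.0 MB

Track A: 24,000 × 409 × 1 × 6 = 58,896,000 bytes.
Track B: 8,000 × 115 × 1 × 4 = 3,680,000 bytes.
Track C: 176,400 × 498 × 2 × 2 = 351,388,800 bytes.
Total = 413,964,800 bytes = 414.0 MB.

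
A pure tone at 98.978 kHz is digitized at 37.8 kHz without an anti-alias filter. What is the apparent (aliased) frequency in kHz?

Nyquist = 37,800/2 = 18,900 Hz; 98,978 Hz exceeds it.
Alias = |98,978 − 3×37,800| = |98,978 − 113,400| = 14,422 Hz = 14.422 kHz.

14.422 kHz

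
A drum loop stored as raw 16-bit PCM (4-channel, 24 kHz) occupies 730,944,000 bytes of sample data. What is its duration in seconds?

Byte rate = 24,000 × 2 × 4 = 192,000 bytes/s.
Duration = 730,944,000 / 192,000 = 3,807 s.

3,807 seconds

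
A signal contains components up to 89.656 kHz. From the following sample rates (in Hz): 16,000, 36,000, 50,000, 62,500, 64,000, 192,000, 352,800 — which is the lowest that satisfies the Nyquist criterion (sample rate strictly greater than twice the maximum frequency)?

192,000 Hz

Need sample rate > 2 × 89,656 = 179,312 Hz.
Lowest listed rate above 179,312 Hz is 192,000 Hz.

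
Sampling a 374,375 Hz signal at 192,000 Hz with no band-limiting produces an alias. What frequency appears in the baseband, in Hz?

Nyquist = 192,000/2 = 96,000 Hz; 374,375 Hz exceeds it.
Alias = |374,375 − 2×192,000| = |374,375 − 384,000| = 9,625 Hz.

9,625 Hz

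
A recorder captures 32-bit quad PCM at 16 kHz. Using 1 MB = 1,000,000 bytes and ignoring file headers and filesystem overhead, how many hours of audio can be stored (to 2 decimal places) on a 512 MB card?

0.56 hours

Uncompressed byte rate = 16,000 × 4 × 4 = 256,000 bytes/s.
Capacity = 512 × 1,000,000 = 512,000,000 bytes.
512,000,000 / 256,000 ≈ 2000 s → 0.56 hours.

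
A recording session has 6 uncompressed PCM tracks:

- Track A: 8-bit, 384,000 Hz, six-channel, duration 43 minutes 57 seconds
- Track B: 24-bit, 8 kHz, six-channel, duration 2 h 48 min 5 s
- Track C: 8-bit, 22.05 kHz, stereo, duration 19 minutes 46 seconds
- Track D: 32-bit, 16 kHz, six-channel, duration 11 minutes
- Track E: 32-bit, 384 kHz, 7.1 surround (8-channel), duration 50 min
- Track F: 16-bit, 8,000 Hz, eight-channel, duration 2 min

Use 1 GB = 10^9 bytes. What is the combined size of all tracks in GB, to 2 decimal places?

44.71 GB

Track A: 43 minutes 57 seconds = 2,637 s; 384,000 × 2,637 × 1 × 6 = 6,075,648,000 bytes.
Track B: 2 h 48 min 5 s = 10,085 s; 8,000 × 10,085 × 3 × 6 = 1,452,240,000 bytes.
Track C: 19 minutes 46 seconds = 1,186 s; 22,050 × 1,186 × 1 × 2 = 52,302,600 bytes.
Track D: 11 minutes = 660 s; 16,000 × 660 × 4 × 6 = 253,440,000 bytes.
Track E: 50 min = 3,000 s; 384,000 × 3,000 × 4 × 8 = 36,864,000,000 bytes.
Track F: 2 min = 120 s; 8,000 × 120 × 2 × 8 = 15,360,000 bytes.
Total = 44,712,990,600 bytes = 44.71 GB.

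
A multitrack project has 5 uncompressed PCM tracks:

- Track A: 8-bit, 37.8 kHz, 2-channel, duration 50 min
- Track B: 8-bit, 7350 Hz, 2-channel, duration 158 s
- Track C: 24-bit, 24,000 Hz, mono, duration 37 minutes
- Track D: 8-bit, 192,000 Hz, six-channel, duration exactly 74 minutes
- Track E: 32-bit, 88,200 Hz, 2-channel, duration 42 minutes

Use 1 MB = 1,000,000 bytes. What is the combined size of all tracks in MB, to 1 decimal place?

7282.0 MB

Track A: 50 min = 3,000 s; 37,800 × 3,000 × 1 × 2 = 226,800,000 bytes.
Track B: 7,350 × 158 × 1 × 2 = 2,322,600 bytes.
Track C: 37 minutes = 2,220 s; 24,000 × 2,220 × 3 × 1 = 159,840,000 bytes.
Track D: exactly 74 minutes = 4,440 s; 192,000 × 4,440 × 1 × 6 = 5,114,880,000 bytes.
Track E: 42 minutes = 2,520 s; 88,200 × 2,520 × 4 × 2 = 1,778,112,000 bytes.
Total = 7,281,954,600 bytes = 7282.0 MB.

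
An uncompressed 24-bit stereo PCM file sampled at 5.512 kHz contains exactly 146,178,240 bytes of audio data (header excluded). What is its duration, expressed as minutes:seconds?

73:40

Byte rate = 5,512 × 3 × 2 = 33,072 bytes/s.
Duration = 146,178,240 / 33,072 = 4,420 s.
4,420 s = 73:40.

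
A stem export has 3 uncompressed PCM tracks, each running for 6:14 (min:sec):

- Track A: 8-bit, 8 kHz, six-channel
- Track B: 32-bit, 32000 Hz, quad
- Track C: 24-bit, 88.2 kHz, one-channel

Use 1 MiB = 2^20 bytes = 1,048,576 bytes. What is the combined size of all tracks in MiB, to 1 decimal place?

6:14 (min:sec) = 374 s.
Track A: 8,000 × 374 × 1 × 6 = 17,952,000 bytes.
Track B: 32,000 × 374 × 4 × 4 = 191,488,000 bytes.
Track C: 88,200 × 374 × 3 × 1 = 98,960,400 bytes.
Total = 308,400,400 bytes = 294.1 MiB.

294.1 MiB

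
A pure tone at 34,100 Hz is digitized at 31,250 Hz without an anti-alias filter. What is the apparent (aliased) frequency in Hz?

Nyquist = 31,250/2 = 15,625 Hz; 34,100 Hz exceeds it.
Alias = |34,100 − 1×31,250| = |34,100 − 31,250| = 2,850 Hz.

2,850 Hz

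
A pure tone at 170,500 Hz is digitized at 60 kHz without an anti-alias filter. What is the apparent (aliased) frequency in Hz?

9,500 Hz

Nyquist = 60,000/2 = 30,000 Hz; 170,500 Hz exceeds it.
Alias = |170,500 − 3×60,000| = |170,500 − 180,000| = 9,500 Hz.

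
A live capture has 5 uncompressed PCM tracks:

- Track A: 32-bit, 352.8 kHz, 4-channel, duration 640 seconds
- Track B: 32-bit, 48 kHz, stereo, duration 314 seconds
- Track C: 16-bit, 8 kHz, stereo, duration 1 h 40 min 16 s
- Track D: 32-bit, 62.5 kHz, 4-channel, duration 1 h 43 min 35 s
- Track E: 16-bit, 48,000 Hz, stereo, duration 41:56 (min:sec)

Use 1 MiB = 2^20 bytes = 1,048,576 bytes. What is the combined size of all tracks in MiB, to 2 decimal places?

10131.68 MiB

Track A: 352,800 × 640 × 4 × 4 = 3,612,672,000 bytes.
Track B: 48,000 × 314 × 4 × 2 = 120,576,000 bytes.
Track C: 1 h 40 min 16 s = 6,016 s; 8,000 × 6,016 × 2 × 2 = 192,512,000 bytes.
Track D: 1 h 43 min 35 s = 6,215 s; 62,500 × 6,215 × 4 × 4 = 6,215,000,000 bytes.
Track E: 41:56 (min:sec) = 2,516 s; 48,000 × 2,516 × 2 × 2 = 483,072,000 bytes.
Total = 10,623,832,000 bytes = 10131.68 MiB.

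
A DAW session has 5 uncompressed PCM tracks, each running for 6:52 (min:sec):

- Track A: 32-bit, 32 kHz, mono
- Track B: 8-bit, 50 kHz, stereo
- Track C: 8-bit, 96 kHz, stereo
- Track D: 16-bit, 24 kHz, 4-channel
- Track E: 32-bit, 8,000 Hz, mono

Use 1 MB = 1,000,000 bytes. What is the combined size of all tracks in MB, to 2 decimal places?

6:52 (min:sec) = 412 s.
Track A: 32,000 × 412 × 4 × 1 = 52,736,000 bytes.
Track B: 50,000 × 412 × 1 × 2 = 41,200,000 bytes.
Track C: 96,000 × 412 × 1 × 2 = 79,104,000 bytes.
Track D: 24,000 × 412 × 2 × 4 = 79,104,000 bytes.
Track E: 8,000 × 412 × 4 × 1 = 13,184,000 bytes.
Total = 265,328,000 bytes = 265.33 MB.

265.33 MB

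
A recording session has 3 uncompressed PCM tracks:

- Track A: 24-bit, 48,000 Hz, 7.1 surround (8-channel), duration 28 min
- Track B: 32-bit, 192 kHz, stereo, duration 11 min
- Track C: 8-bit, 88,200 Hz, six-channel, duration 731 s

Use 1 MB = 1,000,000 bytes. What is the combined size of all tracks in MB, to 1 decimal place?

Track A: 28 min = 1,680 s; 48,000 × 1,680 × 3 × 8 = 1,935,360,000 bytes.
Track B: 11 min = 660 s; 192,000 × 660 × 4 × 2 = 1,013,760,000 bytes.
Track C: 88,200 × 731 × 1 × 6 = 386,845,200 bytes.
Total = 3,335,965,200 bytes = 3336.0 MB.

3336.0 MB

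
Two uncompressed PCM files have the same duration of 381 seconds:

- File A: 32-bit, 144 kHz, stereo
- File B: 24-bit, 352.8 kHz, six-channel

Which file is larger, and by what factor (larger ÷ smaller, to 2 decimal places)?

File A: 144,000 × 4 × 2 = 1,152,000 bytes/s.
File B: 352,800 × 3 × 6 = 6,350,400 bytes/s.
File B is larger; ratio = 2,419,502,400 / 438,912,000 = 5.51.

File B, by a factor of 5.51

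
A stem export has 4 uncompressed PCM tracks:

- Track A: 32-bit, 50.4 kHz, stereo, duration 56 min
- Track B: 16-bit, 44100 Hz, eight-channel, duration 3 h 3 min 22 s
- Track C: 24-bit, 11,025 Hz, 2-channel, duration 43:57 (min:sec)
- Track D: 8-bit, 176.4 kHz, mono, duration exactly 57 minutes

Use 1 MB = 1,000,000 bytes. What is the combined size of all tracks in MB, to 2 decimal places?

9895.49 MB

Track A: 56 min = 3,360 s; 50,400 × 3,360 × 4 × 2 = 1,354,752,000 bytes.
Track B: 3 h 3 min 22 s = 11,002 s; 44,100 × 11,002 × 2 × 8 = 7,763,011,200 bytes.
Track C: 43:57 (min:sec) = 2,637 s; 11,025 × 2,637 × 3 × 2 = 174,437,550 bytes.
Track D: exactly 57 minutes = 3,420 s; 176,400 × 3,420 × 1 × 1 = 603,288,000 bytes.
Total = 9,895,488,750 bytes = 9895.49 MB.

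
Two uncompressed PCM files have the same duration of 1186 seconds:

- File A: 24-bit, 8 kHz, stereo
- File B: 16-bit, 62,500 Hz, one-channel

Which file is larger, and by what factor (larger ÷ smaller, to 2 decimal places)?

File A: 8,000 × 3 × 2 = 48,000 bytes/s.
File B: 62,500 × 2 × 1 = 125,000 bytes/s.
File B is larger; ratio = 148,250,000 / 56,928,000 = 2.60.

File B, by a factor of 2.60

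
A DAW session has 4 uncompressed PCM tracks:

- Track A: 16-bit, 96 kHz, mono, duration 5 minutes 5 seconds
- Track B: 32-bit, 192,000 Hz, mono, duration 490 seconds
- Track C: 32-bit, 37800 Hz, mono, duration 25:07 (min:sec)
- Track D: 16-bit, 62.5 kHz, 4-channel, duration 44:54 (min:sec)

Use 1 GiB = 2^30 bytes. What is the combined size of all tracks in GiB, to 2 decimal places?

Track A: 5 minutes 5 seconds = 305 s; 96,000 × 305 × 2 × 1 = 58,560,000 bytes.
Track B: 192,000 × 490 × 4 × 1 = 376,320,000 bytes.
Track C: 25:07 (min:sec) = 1,507 s; 37,800 × 1,507 × 4 × 1 = 227,858,400 bytes.
Track D: 44:54 (min:sec) = 2,694 s; 62,500 × 2,694 × 2 × 4 = 1,347,000,000 bytes.
Total = 2,009,738,400 bytes = 1.87 GiB.

1.87 GiB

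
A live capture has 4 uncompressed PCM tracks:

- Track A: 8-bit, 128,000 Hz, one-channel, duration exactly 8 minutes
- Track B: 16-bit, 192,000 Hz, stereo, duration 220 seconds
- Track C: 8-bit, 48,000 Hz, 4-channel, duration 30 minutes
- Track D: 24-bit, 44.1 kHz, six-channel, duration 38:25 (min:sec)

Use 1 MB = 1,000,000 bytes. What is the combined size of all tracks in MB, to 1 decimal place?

2405.7 MB

Track A: exactly 8 minutes = 480 s; 128,000 × 480 × 1 × 1 = 61,440,000 bytes.
Track B: 192,000 × 220 × 2 × 2 = 168,960,000 bytes.
Track C: 30 minutes = 1,800 s; 48,000 × 1,800 × 1 × 4 = 345,600,000 bytes.
Track D: 38:25 (min:sec) = 2,305 s; 44,100 × 2,305 × 3 × 6 = 1,829,709,000 bytes.
Total = 2,405,709,000 bytes = 2405.7 MB.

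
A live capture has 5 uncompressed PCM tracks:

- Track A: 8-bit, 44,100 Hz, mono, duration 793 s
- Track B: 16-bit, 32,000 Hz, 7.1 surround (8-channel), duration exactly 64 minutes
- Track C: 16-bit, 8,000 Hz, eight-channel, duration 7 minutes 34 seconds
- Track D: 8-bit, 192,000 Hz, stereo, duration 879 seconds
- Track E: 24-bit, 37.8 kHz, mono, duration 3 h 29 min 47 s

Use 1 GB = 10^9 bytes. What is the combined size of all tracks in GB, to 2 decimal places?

3.82 GB

Track A: 44,100 × 793 × 1 × 1 = 34,971,300 bytes.
Track B: exactly 64 minutes = 3,840 s; 32,000 × 3,840 × 2 × 8 = 1,966,080,000 bytes.
Track C: 7 minutes 34 seconds = 454 s; 8,000 × 454 × 2 × 8 = 58,112,000 bytes.
Track D: 192,000 × 879 × 1 × 2 = 337,536,000 bytes.
Track E: 3 h 29 min 47 s = 12,587 s; 37,800 × 12,587 × 3 × 1 = 1,427,365,800 bytes.
Total = 3,824,065,100 bytes = 3.82 GB.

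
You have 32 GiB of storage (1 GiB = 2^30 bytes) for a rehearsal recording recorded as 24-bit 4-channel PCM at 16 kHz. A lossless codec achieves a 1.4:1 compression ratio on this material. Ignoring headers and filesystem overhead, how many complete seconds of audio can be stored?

Uncompressed byte rate = 16,000 × 3 × 4 = 192,000 bytes/s.
After 1.4:1 compression, effective rate ≈ 137142.86 bytes/s.
Capacity = 32 × 1,073,741,824 = 34,359,738,368 bytes.
34,359,738,368 / effective rate ≈ 250539.76 s → 250,539 seconds.

250,539 seconds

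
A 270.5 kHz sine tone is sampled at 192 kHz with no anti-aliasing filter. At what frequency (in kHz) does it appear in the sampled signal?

78.5 kHz

Nyquist = 192,000/2 = 96,000 Hz; 270,500 Hz exceeds it.
Alias = |270,500 − 1×192,000| = |270,500 − 192,000| = 78,500 Hz = 78.5 kHz.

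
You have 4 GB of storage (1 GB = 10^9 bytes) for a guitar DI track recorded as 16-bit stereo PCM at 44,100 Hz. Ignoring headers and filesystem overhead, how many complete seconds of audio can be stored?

Uncompressed byte rate = 44,100 × 2 × 2 = 176,400 bytes/s.
Capacity = 4 × 1,000,000,000 = 4,000,000,000 bytes.
4,000,000,000 / 176,400 ≈ 22675.74 s → 22,675 seconds.

22,675 seconds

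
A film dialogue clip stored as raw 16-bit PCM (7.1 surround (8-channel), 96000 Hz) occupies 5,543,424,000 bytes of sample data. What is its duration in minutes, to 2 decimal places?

60.15 minutes

Byte rate = 96,000 × 2 × 8 = 1,536,000 bytes/s.
Duration = 5,543,424,000 / 1,536,000 = 3,609 s.
3,609 s / 60 = 60.15 minutes.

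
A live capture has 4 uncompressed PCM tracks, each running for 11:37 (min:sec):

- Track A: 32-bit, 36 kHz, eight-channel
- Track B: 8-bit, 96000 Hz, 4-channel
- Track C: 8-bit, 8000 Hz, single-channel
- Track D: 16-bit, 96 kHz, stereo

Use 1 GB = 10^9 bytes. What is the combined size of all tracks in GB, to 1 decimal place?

1.3 GB

11:37 (min:sec) = 697 s.
Track A: 36,000 × 697 × 4 × 8 = 802,944,000 bytes.
Track B: 96,000 × 697 × 1 × 4 = 267,648,000 bytes.
Track C: 8,000 × 697 × 1 × 1 = 5,576,000 bytes.
Track D: 96,000 × 697 × 2 × 2 = 267,648,000 bytes.
Total = 1,343,816,000 bytes = 1.3 GB.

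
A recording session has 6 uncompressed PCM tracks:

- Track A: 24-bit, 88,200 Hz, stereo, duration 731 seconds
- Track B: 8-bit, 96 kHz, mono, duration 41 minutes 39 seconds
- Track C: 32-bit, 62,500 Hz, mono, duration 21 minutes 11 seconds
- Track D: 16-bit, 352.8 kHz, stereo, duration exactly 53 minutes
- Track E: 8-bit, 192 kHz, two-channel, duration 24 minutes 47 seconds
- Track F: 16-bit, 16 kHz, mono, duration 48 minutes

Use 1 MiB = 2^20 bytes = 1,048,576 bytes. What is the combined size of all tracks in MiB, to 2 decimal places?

Track A: 88,200 × 731 × 3 × 2 = 386,845,200 bytes.
Track B: 41 minutes 39 seconds = 2,499 s; 96,000 × 2,499 × 1 × 1 = 239,904,000 bytes.
Track C: 21 minutes 11 seconds = 1,271 s; 62,500 × 1,271 × 4 × 1 = 317,750,000 bytes.
Track D: exactly 53 minutes = 3,180 s; 352,800 × 3,180 × 2 × 2 = 4,487,616,000 bytes.
Track E: 24 minutes 47 seconds = 1,487 s; 192,000 × 1,487 × 1 × 2 = 571,008,000 bytes.
Track F: 48 minutes = 2,880 s; 16,000 × 2,880 × 2 × 1 = 92,160,000 bytes.
Total = 6,095,283,200 bytes = 5812.92 MiB.

5812.92 MiB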